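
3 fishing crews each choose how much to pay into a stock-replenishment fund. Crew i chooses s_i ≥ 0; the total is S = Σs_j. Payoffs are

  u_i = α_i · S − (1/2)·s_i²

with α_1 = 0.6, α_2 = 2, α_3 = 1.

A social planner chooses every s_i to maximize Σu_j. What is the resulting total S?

10.8

Planner FOC: ∂(Σu_j)/∂s_i = (Σα_j) − s_i = 0, so s_i^SO = Σα_j = 3.6 for every i; S^SO = 10.8.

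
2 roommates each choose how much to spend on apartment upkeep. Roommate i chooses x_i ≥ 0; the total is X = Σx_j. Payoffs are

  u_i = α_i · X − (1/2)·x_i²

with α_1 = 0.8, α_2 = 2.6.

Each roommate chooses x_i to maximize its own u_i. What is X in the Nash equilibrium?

Roommate i's FOC: ∂u_i/∂x_i = α_i − x_i = 0, so x_i* = α_i.
NE contributions = (0.8, 2.6); X = 3.4.

3.4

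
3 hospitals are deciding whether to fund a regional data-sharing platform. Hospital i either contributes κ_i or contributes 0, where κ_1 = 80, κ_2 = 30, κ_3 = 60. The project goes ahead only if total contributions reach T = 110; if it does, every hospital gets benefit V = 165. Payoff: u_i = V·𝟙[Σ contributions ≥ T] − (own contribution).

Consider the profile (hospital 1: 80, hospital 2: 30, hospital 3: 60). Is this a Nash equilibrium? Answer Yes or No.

No

Total = 170 ≥ 110: provided.
Hospital 1 (pledges 80, payoff 85): dropping to 0 → total 90, payoff 0. No gain.
Hospital 2 (pledges 30, payoff 135): dropping to 0 → total 140, payoff 165. Profitable deviation.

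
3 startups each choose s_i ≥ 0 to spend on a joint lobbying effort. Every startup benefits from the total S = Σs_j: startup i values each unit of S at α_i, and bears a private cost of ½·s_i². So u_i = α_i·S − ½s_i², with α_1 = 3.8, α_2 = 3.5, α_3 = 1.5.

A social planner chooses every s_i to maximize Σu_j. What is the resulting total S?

26.4

Planner FOC: ∂(Σu_j)/∂s_i = (Σα_j) − s_i = 0, so s_i^SO = Σα_j = 8.8 for every i; S^SO = 26.4.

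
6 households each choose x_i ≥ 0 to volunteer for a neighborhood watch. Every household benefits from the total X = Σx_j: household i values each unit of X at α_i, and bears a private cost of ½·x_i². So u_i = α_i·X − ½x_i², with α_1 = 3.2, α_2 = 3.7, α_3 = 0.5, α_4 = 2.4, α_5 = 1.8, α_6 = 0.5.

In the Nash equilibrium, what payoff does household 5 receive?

20.16

Household i's FOC: ∂u_i/∂x_i = α_i − x_i = 0, so x_i* = α_i.
NE contributions = (3.2, 3.7, 0.5, 2.4, 1.8, 0.5); X = 12.1.
u_5 = α_5·X − ½·(x_5)² = 1.8·12.1 − ½·1.8² = 20.16.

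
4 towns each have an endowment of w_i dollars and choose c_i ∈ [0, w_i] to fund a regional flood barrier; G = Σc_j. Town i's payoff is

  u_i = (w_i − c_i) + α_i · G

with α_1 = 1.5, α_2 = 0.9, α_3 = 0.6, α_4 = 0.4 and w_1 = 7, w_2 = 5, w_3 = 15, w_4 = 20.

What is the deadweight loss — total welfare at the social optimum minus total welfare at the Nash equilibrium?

96

∂u_i/∂c_i = α_i − 1, so town i contributes w_i if α_i > 1, else 0.
α_i > 1 for i ∈ {1}; NE contributions (7, 0, 0, 0), G = 7.
W^NE = Σw_i − G^NE + (Σα_i)·G^NE = 47 + 2.4·7 = 63.8.
Planner: ∂(Σu_j)/∂c_i = Σα_j − 1 = 2.4 > 0, so everyone contributes w_i; G^SO = 47, W^SO = 47 + 2.4·47 = 159.8.
Deadweight loss = 96.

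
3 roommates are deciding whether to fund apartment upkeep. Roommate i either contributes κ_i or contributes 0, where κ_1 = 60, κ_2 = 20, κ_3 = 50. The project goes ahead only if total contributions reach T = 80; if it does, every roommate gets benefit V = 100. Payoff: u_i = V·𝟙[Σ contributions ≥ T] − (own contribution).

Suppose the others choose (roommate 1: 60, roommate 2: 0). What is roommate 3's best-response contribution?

Others' total = 60. Contributing 50 brings total to 110 ≥ 80: gain V − κ_3 = 50.
Best response: 50.

50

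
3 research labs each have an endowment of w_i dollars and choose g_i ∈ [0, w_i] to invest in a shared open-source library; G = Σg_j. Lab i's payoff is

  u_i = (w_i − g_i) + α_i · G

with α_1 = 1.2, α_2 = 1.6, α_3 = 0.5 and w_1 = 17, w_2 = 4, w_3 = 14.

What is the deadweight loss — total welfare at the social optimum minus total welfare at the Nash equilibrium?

∂u_i/∂g_i = α_i − 1, so lab i contributes w_i if α_i > 1, else 0.
α_i > 1 for i ∈ {1, 2}; NE contributions (17, 4, 0), G = 21.
W^NE = Σw_i − G^NE + (Σα_i)·G^NE = 35 + 2.3·21 = 83.3.
Planner: ∂(Σu_j)/∂g_i = Σα_j − 1 = 2.3 > 0, so everyone contributes w_i; G^SO = 35, W^SO = 35 + 2.3·35 = 115.5.
Deadweight loss = 32.2.

32.2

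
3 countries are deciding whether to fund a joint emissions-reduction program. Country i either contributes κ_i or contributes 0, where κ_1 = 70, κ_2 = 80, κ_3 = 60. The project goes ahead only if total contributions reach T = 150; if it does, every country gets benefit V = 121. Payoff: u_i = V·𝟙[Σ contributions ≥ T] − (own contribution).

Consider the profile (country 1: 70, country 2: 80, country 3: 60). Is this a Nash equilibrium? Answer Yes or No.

Total = 210 ≥ 150: provided.
Country 1 (pledges 70, payoff 51): dropping to 0 → total 140, payoff 0. No gain.
Country 2 (pledges 80, payoff 41): dropping to 0 → total 130, payoff 0. No gain.
Country 3 (pledges 60, payoff 61): dropping to 0 → total 150, payoff 121. Profitable deviation.

No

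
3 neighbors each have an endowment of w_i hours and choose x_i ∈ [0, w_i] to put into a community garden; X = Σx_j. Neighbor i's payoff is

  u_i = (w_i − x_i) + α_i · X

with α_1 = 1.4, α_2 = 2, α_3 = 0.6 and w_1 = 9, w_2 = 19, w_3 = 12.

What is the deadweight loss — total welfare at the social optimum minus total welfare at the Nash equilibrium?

36

∂u_i/∂x_i = α_i − 1, so neighbor i contributes w_i if α_i > 1, else 0.
α_i > 1 for i ∈ {1, 2}; NE contributions (9, 19, 0), X = 28.
W^NE = Σw_i − X^NE + (Σα_i)·X^NE = 40 + 3·28 = 124.
Planner: ∂(Σu_j)/∂x_i = Σα_j − 1 = 3 > 0, so everyone contributes w_i; X^SO = 40, W^SO = 40 + 3·40 = 160.
Deadweight loss = 36.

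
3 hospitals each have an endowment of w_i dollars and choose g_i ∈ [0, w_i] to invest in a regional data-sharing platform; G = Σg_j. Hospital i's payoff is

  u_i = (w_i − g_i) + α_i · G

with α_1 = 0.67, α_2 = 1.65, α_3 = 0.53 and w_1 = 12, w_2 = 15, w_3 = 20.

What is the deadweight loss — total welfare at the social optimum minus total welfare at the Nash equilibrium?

∂u_i/∂g_i = α_i − 1, so hospital i contributes w_i if α_i > 1, else 0.
α_i > 1 for i ∈ {2}; NE contributions (0, 15, 0), G = 15.
W^NE = Σw_i − G^NE + (Σα_i)·G^NE = 47 + 1.85·15 = 74.75.
Planner: ∂(Σu_j)/∂g_i = Σα_j − 1 = 1.85 > 0, so everyone contributes w_i; G^SO = 47, W^SO = 47 + 1.85·47 = 133.95.
Deadweight loss = 59.2.

59.2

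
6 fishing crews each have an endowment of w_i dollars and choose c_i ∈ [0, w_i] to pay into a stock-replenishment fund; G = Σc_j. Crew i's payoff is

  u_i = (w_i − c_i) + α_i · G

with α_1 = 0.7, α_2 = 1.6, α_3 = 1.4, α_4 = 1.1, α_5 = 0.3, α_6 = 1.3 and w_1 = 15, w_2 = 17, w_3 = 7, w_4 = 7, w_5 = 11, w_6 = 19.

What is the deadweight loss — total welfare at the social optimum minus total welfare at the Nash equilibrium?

140.4

∂u_i/∂c_i = α_i − 1, so crew i contributes w_i if α_i > 1, else 0.
α_i > 1 for i ∈ {2, 3, 4, 6}; NE contributions (0, 17, 7, 7, 0, 19), G = 50.
W^NE = Σw_i − G^NE + (Σα_i)·G^NE = 76 + 5.4·50 = 346.
Planner: ∂(Σu_j)/∂c_i = Σα_j − 1 = 5.4 > 0, so everyone contributes w_i; G^SO = 76, W^SO = 76 + 5.4·76 = 486.4.
Deadweight loss = 140.4.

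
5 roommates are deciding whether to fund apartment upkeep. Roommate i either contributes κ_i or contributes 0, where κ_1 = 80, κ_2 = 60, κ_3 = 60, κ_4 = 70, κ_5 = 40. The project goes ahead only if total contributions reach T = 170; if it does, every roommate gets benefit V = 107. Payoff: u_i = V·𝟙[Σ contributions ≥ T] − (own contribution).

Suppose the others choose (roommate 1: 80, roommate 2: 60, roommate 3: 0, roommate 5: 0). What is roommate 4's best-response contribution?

Others' total = 140. Contributing 70 brings total to 210 ≥ 170: gain V − κ_4 = 37.
Best response: 70.

70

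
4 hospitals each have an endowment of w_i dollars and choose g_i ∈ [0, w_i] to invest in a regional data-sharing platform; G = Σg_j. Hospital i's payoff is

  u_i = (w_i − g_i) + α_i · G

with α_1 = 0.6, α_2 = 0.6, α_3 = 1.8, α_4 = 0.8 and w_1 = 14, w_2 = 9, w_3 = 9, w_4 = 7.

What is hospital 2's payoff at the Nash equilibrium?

∂u_i/∂g_i = α_i − 1, so hospital i contributes w_i if α_i > 1, else 0.
α_i > 1 for i ∈ {3}; NE contributions (0, 0, 9, 0), G = 9.
u_2 = (9 − 0) + 0.6·9 = 14.4.

14.4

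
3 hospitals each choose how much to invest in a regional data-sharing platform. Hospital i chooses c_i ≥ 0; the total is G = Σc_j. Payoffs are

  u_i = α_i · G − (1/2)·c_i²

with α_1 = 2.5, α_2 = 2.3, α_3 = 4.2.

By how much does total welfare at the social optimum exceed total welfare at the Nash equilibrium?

Hospital i's FOC: ∂u_i/∂c_i = α_i − c_i = 0, so c_i* = α_i.
NE contributions = (2.5, 2.3, 4.2); G = 9.
W^NE = (Σα)·G − ½Σα_i² = 9² − ½·29.18 = 66.41.
Planner sets c_i = Σα_j = 9 for every i, so G^SO = 3·9 = 27.
W^SO = (Σα)·G^SO − ½·3·(Σα)² = (3/2)·9² = 121.5.
Deadweight loss = W^SO − W^NE = 55.09.

55.09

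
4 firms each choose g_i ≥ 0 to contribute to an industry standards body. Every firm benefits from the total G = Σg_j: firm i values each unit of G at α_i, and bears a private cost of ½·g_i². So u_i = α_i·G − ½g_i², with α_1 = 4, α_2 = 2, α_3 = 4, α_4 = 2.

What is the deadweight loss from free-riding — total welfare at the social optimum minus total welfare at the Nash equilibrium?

Firm i's FOC: ∂u_i/∂g_i = α_i − g_i = 0, so g_i* = α_i.
NE contributions = (4, 2, 4, 2); G = 12.
W^NE = (Σα)·G − ½Σα_i² = 12² − ½·40 = 124.
Planner sets g_i = Σα_j = 12 for every i, so G^SO = 4·12 = 48.
W^SO = (Σα)·G^SO − ½·4·(Σα)² = (4/2)·12² = 288.
Deadweight loss = W^SO − W^NE = 164.

164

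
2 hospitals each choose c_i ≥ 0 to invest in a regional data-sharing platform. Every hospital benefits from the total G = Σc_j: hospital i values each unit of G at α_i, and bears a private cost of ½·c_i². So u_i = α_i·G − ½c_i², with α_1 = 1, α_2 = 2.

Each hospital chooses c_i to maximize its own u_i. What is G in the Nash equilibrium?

Hospital i's FOC: ∂u_i/∂c_i = α_i − c_i = 0, so c_i* = α_i.
NE contributions = (1, 2); G = 3.

3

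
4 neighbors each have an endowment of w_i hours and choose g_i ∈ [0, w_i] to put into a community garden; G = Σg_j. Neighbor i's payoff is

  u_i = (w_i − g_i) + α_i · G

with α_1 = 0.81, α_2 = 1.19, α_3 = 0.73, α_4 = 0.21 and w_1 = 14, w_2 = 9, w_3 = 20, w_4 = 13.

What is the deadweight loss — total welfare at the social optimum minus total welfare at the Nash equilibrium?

∂u_i/∂g_i = α_i − 1, so neighbor i contributes w_i if α_i > 1, else 0.
α_i > 1 for i ∈ {2}; NE contributions (0, 9, 0, 0), G = 9.
W^NE = Σw_i − G^NE + (Σα_i)·G^NE = 56 + 1.94·9 = 73.46.
Planner: ∂(Σu_j)/∂g_i = Σα_j − 1 = 1.94 > 0, so everyone contributes w_i; G^SO = 56, W^SO = 56 + 1.94·56 = 164.64.
Deadweight loss = 91.18.

91.18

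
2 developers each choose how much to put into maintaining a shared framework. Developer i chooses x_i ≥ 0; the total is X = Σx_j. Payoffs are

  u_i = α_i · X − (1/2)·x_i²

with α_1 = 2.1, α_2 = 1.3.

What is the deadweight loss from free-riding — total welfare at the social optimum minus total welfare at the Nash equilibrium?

Developer i's FOC: ∂u_i/∂x_i = α_i − x_i = 0, so x_i* = α_i.
NE contributions = (2.1, 1.3); X = 3.4.
W^NE = (Σα)·X − ½Σα_i² = 3.4² − ½·6.1 = 8.51.
Planner sets x_i = Σα_j = 3.4 for every i, so X^SO = 2·3.4 = 6.8.
W^SO = (Σα)·X^SO − ½·2·(Σα)² = (2/2)·3.4² = 11.56.
Deadweight loss = W^SO − W^NE = 3.05.

3.05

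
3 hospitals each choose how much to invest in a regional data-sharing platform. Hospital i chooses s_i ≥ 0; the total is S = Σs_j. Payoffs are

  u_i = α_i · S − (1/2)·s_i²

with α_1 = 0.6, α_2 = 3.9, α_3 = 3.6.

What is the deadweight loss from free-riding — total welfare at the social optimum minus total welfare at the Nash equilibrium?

47.07

Hospital i's FOC: ∂u_i/∂s_i = α_i − s_i = 0, so s_i* = α_i.
NE contributions = (0.6, 3.9, 3.6); S = 8.1.
W^NE = (Σα)·S − ½Σα_i² = 8.1² − ½·28.53 = 51.345.
Planner sets s_i = Σα_j = 8.1 for every i, so S^SO = 3·8.1 = 24.3.
W^SO = (Σα)·S^SO − ½·3·(Σα)² = (3/2)·8.1² = 98.415.
Deadweight loss = W^SO − W^NE = 47.07.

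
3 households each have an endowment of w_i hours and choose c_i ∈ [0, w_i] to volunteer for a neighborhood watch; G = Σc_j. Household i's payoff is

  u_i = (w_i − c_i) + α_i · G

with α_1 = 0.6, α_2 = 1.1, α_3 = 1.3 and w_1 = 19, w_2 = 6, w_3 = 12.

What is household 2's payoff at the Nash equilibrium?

∂u_i/∂c_i = α_i − 1, so household i contributes w_i if α_i > 1, else 0.
α_i > 1 for i ∈ {2, 3}; NE contributions (0, 6, 12), G = 18.
u_2 = (6 − 6) + 1.1·18 = 19.8.

19.8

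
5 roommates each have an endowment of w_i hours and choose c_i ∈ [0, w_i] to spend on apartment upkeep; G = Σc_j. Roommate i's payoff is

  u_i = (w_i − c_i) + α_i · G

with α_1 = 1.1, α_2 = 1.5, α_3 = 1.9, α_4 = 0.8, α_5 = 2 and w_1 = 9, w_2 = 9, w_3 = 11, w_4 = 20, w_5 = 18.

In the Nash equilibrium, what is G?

∂u_i/∂c_i = α_i − 1, so roommate i contributes w_i if α_i > 1, else 0.
α_i > 1 for i ∈ {1, 2, 3, 5}; NE contributions (9, 9, 11, 0, 18), G = 47.

47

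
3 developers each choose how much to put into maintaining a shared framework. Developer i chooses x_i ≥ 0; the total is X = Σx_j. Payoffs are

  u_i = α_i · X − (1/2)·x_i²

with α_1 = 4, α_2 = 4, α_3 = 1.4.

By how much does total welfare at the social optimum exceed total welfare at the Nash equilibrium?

Developer i's FOC: ∂u_i/∂x_i = α_i − x_i = 0, so x_i* = α_i.
NE contributions = (4, 4, 1.4); X = 9.4.
W^NE = (Σα)·X − ½Σα_i² = 9.4² − ½·33.96 = 71.38.
Planner sets x_i = Σα_j = 9.4 for every i, so X^SO = 3·9.4 = 28.2.
W^SO = (Σα)·X^SO − ½·3·(Σα)² = (3/2)·9.4² = 132.54.
Deadweight loss = W^SO − W^NE = 61.16.

61.16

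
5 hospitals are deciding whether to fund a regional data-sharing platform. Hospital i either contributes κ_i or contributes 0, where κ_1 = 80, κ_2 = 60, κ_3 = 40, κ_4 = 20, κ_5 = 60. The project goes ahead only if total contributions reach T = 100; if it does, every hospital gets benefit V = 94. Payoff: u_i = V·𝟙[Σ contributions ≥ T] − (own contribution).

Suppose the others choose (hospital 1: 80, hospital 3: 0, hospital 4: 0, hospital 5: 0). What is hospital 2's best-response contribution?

Others' total = 80. Contributing 60 brings total to 140 ≥ 100: gain V − κ_2 = 34.
Best response: 60.

60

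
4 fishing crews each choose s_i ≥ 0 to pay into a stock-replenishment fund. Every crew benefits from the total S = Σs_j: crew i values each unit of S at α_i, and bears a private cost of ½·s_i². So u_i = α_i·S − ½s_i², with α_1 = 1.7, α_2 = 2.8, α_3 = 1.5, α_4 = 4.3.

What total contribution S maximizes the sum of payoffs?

Planner FOC: ∂(Σu_j)/∂s_i = (Σα_j) − s_i = 0, so s_i^SO = Σα_j = 10.3 for every i; S^SO = 41.2.

41.2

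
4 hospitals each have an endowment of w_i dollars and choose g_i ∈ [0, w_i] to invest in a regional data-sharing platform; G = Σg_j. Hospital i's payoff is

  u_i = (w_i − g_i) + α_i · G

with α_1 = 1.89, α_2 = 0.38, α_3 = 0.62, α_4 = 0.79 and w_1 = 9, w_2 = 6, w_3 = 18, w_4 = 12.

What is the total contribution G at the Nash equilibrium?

∂u_i/∂g_i = α_i − 1, so hospital i contributes w_i if α_i > 1, else 0.
α_i > 1 for i ∈ {1}; NE contributions (9, 0, 0, 0), G = 9.

9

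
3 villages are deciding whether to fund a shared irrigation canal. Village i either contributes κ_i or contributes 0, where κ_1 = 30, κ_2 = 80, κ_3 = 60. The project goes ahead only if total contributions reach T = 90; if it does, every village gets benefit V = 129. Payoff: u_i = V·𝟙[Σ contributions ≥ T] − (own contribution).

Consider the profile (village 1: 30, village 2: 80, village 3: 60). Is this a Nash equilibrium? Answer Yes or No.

No

Total = 170 ≥ 90: provided.
Village 1 (pledges 30, payoff 99): dropping to 0 → total 140, payoff 129. Profitable deviation.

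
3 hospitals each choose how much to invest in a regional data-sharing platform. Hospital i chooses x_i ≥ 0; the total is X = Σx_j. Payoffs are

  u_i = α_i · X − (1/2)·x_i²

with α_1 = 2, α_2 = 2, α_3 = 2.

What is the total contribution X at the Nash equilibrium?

6

Hospital i's FOC: ∂u_i/∂x_i = α_i − x_i = 0, so x_i* = α_i.
NE contributions = (2, 2, 2); X = 6.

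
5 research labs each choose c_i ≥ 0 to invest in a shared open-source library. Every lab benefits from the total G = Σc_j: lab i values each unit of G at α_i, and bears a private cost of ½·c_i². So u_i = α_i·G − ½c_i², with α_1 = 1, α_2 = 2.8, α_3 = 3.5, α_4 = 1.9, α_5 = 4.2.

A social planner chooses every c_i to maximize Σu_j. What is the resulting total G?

Planner FOC: ∂(Σu_j)/∂c_i = (Σα_j) − c_i = 0, so c_i^SO = Σα_j = 13.4 for every i; G^SO = 67.

67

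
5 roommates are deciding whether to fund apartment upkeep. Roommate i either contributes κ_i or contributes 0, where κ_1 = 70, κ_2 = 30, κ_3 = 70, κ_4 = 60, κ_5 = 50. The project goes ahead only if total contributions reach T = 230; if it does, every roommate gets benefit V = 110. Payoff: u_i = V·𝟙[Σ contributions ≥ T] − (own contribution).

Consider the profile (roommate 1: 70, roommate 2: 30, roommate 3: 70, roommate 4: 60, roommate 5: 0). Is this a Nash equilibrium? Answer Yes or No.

Yes

Total = 230 ≥ 230: provided.
Roommate 1 (pledges 70, payoff 40): dropping to 0 → total 160, payoff 0. No gain.
Roommate 2 (pledges 30, payoff 80): dropping to 0 → total 200, payoff 0. No gain.
Roommate 3 (pledges 70, payoff 40): dropping to 0 → total 160, payoff 0. No gain.
Roommate 4 (pledges 60, payoff 50): dropping to 0 → total 170, payoff 0. No gain.
Roommate 5 (pledges 0, payoff 110): pledging 50 → total 280, payoff 60. No gain.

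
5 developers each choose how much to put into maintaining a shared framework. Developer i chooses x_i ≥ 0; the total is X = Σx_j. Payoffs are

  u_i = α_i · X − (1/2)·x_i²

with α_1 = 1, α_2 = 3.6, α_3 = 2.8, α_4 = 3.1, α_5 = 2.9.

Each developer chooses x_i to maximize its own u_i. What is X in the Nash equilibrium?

13.4

Developer i's FOC: ∂u_i/∂x_i = α_i − x_i = 0, so x_i* = α_i.
NE contributions = (1, 3.6, 2.8, 3.1, 2.9); X = 13.4.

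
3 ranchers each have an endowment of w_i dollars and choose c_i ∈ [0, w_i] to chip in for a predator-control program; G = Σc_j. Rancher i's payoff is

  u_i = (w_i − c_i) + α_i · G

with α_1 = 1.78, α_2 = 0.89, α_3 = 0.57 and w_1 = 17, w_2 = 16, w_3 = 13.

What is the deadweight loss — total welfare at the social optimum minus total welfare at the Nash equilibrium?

∂u_i/∂c_i = α_i − 1, so rancher i contributes w_i if α_i > 1, else 0.
α_i > 1 for i ∈ {1}; NE contributions (17, 0, 0), G = 17.
W^NE = Σw_i − G^NE + (Σα_i)·G^NE = 46 + 2.24·17 = 84.08.
Planner: ∂(Σu_j)/∂c_i = Σα_j − 1 = 2.24 > 0, so everyone contributes w_i; G^SO = 46, W^SO = 46 + 2.24·46 = 149.04.
Deadweight loss = 64.96.

64.96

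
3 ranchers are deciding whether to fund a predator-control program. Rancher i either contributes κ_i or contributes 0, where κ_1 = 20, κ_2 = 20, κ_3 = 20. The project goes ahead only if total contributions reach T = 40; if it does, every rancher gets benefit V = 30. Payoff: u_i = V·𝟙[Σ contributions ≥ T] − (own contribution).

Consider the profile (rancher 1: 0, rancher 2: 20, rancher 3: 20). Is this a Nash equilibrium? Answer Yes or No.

Yes

Total = 40 ≥ 40: provided.
Rancher 1 (pledges 0, payoff 30): pledging 20 → total 60, payoff 10. No gain.
Rancher 2 (pledges 20, payoff 10): dropping to 0 → total 20, payoff 0. No gain.
Rancher 3 (pledges 20, payoff 10): dropping to 0 → total 20, payoff 0. No gain.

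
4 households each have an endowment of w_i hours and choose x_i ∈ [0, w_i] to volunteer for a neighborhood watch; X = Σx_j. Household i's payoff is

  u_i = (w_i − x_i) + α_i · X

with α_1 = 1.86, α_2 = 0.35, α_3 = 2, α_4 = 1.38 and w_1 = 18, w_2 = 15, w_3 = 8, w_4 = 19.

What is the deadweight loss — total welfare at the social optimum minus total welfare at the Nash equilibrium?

68.85

∂u_i/∂x_i = α_i − 1, so household i contributes w_i if α_i > 1, else 0.
α_i > 1 for i ∈ {1, 3, 4}; NE contributions (18, 0, 8, 19), X = 45.
W^NE = Σw_i − X^NE + (Σα_i)·X^NE = 60 + 4.59·45 = 266.55.
Planner: ∂(Σu_j)/∂x_i = Σα_j − 1 = 4.59 > 0, so everyone contributes w_i; X^SO = 60, W^SO = 60 + 4.59·60 = 335.4.
Deadweight loss = 68.85.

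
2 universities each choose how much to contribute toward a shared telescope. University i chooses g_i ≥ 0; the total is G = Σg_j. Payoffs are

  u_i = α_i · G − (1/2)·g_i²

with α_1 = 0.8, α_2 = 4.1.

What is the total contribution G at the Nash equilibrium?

4.9

University i's FOC: ∂u_i/∂g_i = α_i − g_i = 0, so g_i* = α_i.
NE contributions = (0.8, 4.1); G = 4.9.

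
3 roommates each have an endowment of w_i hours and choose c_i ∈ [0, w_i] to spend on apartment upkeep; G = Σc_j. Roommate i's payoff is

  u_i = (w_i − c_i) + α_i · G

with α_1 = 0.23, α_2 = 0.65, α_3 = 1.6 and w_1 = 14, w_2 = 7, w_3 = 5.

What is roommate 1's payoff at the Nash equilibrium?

15.15

∂u_i/∂c_i = α_i − 1, so roommate i contributes w_i if α_i > 1, else 0.
α_i > 1 for i ∈ {3}; NE contributions (0, 0, 5), G = 5.
u_1 = (14 − 0) + 0.23·5 = 15.15.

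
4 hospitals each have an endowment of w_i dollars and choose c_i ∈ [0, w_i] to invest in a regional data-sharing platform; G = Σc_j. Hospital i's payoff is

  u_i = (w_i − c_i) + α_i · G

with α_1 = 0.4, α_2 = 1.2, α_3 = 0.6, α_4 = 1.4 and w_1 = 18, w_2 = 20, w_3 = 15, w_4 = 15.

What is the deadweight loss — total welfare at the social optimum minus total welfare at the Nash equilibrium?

∂u_i/∂c_i = α_i − 1, so hospital i contributes w_i if α_i > 1, else 0.
α_i > 1 for i ∈ {2, 4}; NE contributions (0, 20, 0, 15), G = 35.
W^NE = Σw_i − G^NE + (Σα_i)·G^NE = 68 + 2.6·35 = 159.
Planner: ∂(Σu_j)/∂c_i = Σα_j − 1 = 2.6 > 0, so everyone contributes w_i; G^SO = 68, W^SO = 68 + 2.6·68 = 244.8.
Deadweight loss = 85.8.

85.8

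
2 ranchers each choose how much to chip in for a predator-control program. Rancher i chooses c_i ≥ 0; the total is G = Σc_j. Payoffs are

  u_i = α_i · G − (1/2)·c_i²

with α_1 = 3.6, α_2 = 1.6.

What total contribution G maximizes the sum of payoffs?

Planner FOC: ∂(Σu_j)/∂c_i = (Σα_j) − c_i = 0, so c_i^SO = Σα_j = 5.2 for every i; G^SO = 10.4.

10.4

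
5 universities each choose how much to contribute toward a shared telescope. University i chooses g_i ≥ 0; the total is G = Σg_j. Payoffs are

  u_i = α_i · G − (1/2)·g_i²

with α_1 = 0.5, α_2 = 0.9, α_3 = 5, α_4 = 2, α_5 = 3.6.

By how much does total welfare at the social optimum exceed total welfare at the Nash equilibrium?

237.51

University i's FOC: ∂u_i/∂g_i = α_i − g_i = 0, so g_i* = α_i.
NE contributions = (0.5, 0.9, 5, 2, 3.6); G = 12.
W^NE = (Σα)·G − ½Σα_i² = 12² − ½·43.02 = 122.49.
Planner sets g_i = Σα_j = 12 for every i, so G^SO = 5·12 = 60.
W^SO = (Σα)·G^SO − ½·5·(Σα)² = (5/2)·12² = 360.
Deadweight loss = W^SO − W^NE = 237.51.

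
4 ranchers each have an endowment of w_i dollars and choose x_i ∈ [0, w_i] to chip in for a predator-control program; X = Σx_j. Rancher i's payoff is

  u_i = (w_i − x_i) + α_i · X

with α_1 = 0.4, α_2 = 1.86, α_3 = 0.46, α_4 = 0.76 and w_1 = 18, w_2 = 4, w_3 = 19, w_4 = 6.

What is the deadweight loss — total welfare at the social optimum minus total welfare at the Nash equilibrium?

106.64

∂u_i/∂x_i = α_i − 1, so rancher i contributes w_i if α_i > 1, else 0.
α_i > 1 for i ∈ {2}; NE contributions (0, 4, 0, 0), X = 4.
W^NE = Σw_i − X^NE + (Σα_i)·X^NE = 47 + 2.48·4 = 56.92.
Planner: ∂(Σu_j)/∂x_i = Σα_j − 1 = 2.48 > 0, so everyone contributes w_i; X^SO = 47, W^SO = 47 + 2.48·47 = 163.56.
Deadweight loss = 106.64.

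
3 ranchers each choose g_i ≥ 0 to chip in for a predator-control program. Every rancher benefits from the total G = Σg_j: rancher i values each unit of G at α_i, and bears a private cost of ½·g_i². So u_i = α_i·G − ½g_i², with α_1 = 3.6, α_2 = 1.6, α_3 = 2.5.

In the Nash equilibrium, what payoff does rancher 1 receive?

Rancher i's FOC: ∂u_i/∂g_i = α_i − g_i = 0, so g_i* = α_i.
NE contributions = (3.6, 1.6, 2.5); G = 7.7.
u_1 = α_1·G − ½·(g_1)² = 3.6·7.7 − ½·3.6² = 21.24.

21.24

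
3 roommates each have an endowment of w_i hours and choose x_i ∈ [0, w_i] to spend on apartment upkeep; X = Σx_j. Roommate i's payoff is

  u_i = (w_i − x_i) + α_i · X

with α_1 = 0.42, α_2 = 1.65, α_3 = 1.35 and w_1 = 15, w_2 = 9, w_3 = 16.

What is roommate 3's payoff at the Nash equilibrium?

33.75

∂u_i/∂x_i = α_i − 1, so roommate i contributes w_i if α_i > 1, else 0.
α_i > 1 for i ∈ {2, 3}; NE contributions (0, 9, 16), X = 25.
u_3 = (16 − 16) + 1.35·25 = 33.75.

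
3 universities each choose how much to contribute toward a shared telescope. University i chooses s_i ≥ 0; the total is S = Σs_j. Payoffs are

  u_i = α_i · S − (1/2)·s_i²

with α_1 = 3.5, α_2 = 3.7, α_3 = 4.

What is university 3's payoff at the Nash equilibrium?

University i's FOC: ∂u_i/∂s_i = α_i − s_i = 0, so s_i* = α_i.
NE contributions = (3.5, 3.7, 4); S = 11.2.
u_3 = α_3·S − ½·(s_3)² = 4·11.2 − ½·4² = 36.8.

36.8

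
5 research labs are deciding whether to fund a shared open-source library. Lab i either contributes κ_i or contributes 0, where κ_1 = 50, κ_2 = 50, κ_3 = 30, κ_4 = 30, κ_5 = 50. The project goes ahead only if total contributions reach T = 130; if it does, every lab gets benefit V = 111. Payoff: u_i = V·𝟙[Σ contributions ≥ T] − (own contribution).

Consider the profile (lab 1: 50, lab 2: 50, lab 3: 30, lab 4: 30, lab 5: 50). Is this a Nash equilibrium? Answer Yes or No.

No

Total = 210 ≥ 130: provided.
Lab 1 (pledges 50, payoff 61): dropping to 0 → total 160, payoff 111. Profitable deviation.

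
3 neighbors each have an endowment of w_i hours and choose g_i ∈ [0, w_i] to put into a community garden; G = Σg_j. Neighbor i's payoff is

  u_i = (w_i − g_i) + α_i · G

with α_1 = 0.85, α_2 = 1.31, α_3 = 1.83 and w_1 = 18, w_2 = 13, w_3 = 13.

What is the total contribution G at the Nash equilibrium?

∂u_i/∂g_i = α_i − 1, so neighbor i contributes w_i if α_i > 1, else 0.
α_i > 1 for i ∈ {2, 3}; NE contributions (0, 13, 13), G = 26.

26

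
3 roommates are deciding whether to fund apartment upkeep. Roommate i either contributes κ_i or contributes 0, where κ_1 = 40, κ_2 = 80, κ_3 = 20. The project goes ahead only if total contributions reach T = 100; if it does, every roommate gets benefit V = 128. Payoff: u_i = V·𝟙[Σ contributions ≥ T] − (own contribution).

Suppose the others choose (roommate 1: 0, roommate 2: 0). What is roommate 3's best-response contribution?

Others' total = 0. Even contributing 20 gives 20 < 100: no benefit either way.
Best response: 0.

0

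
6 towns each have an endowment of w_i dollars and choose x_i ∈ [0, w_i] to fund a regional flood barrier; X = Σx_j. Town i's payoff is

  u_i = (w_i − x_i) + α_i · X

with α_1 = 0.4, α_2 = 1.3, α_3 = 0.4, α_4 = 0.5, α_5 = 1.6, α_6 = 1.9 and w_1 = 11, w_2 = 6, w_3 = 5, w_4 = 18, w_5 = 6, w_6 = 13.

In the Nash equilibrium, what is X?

25

∂u_i/∂x_i = α_i − 1, so town i contributes w_i if α_i > 1, else 0.
α_i > 1 for i ∈ {2, 5, 6}; NE contributions (0, 6, 0, 0, 6, 13), X = 25.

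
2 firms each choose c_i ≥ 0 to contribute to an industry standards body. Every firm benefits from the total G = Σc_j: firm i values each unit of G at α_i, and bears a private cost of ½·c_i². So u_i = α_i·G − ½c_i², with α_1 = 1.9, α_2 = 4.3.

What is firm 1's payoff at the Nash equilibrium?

Firm i's FOC: ∂u_i/∂c_i = α_i − c_i = 0, so c_i* = α_i.
NE contributions = (1.9, 4.3); G = 6.2.
u_1 = α_1·G − ½·(c_1)² = 1.9·6.2 − ½·1.9² = 9.975.

9.975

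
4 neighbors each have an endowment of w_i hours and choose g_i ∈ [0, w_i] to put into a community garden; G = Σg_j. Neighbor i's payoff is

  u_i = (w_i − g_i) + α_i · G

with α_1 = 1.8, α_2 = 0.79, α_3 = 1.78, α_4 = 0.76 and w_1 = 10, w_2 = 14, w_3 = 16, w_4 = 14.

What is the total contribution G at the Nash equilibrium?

∂u_i/∂g_i = α_i − 1, so neighbor i contributes w_i if α_i > 1, else 0.
α_i > 1 for i ∈ {1, 3}; NE contributions (10, 0, 16, 0), G = 26.

26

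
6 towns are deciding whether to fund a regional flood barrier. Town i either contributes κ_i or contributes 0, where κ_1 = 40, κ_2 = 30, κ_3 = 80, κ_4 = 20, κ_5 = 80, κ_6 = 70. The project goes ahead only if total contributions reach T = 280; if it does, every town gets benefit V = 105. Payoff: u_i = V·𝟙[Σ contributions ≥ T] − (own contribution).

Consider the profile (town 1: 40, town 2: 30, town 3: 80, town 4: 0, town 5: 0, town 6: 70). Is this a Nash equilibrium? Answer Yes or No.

Total = 220 < 280: not provided.
Town 1 (pledges 40, payoff -40): dropping to 0 → total 180, payoff 0. Profitable deviation.

No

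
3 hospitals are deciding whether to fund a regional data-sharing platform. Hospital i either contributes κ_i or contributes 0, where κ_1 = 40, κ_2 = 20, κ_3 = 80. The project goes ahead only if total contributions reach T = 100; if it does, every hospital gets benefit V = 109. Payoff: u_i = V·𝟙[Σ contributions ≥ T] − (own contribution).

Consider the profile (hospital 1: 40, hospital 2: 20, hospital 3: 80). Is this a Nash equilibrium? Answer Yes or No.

No

Total = 140 ≥ 100: provided.
Hospital 1 (pledges 40, payoff 69): dropping to 0 → total 100, payoff 109. Profitable deviation.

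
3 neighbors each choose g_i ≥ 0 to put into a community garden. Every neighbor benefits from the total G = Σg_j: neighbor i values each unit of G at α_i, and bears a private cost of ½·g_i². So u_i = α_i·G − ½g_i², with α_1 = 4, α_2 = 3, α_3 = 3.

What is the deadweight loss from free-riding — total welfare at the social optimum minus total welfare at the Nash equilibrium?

Neighbor i's FOC: ∂u_i/∂g_i = α_i − g_i = 0, so g_i* = α_i.
NE contributions = (4, 3, 3); G = 10.
W^NE = (Σα)·G − ½Σα_i² = 10² − ½·34 = 83.
Planner sets g_i = Σα_j = 10 for every i, so G^SO = 3·10 = 30.
W^SO = (Σα)·G^SO − ½·3·(Σα)² = (3/2)·10² = 150.
Deadweight loss = W^SO − W^NE = 67.

67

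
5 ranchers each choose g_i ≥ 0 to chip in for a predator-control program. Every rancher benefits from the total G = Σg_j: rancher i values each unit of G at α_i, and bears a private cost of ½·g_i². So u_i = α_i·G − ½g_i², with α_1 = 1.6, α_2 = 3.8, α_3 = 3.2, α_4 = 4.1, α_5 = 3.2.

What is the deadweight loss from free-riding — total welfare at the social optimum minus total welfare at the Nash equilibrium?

Rancher i's FOC: ∂u_i/∂g_i = α_i − g_i = 0, so g_i* = α_i.
NE contributions = (1.6, 3.8, 3.2, 4.1, 3.2); G = 15.9.
W^NE = (Σα)·G − ½Σα_i² = 15.9² − ½·54.29 = 225.665.
Planner sets g_i = Σα_j = 15.9 for every i, so G^SO = 5·15.9 = 79.5.
W^SO = (Σα)·G^SO − ½·5·(Σα)² = (5/2)·15.9² = 632.025.
Deadweight loss = W^SO − W^NE = 406.36.

406.36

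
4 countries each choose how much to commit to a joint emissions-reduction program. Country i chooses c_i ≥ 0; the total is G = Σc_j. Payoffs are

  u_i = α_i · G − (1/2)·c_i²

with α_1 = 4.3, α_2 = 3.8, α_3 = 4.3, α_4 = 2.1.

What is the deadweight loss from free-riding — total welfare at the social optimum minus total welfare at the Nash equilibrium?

238.165

Country i's FOC: ∂u_i/∂c_i = α_i − c_i = 0, so c_i* = α_i.
NE contributions = (4.3, 3.8, 4.3, 2.1); G = 14.5.
W^NE = (Σα)·G − ½Σα_i² = 14.5² − ½·55.83 = 182.335.
Planner sets c_i = Σα_j = 14.5 for every i, so G^SO = 4·14.5 = 58.
W^SO = (Σα)·G^SO − ½·4·(Σα)² = (4/2)·14.5² = 420.5.
Deadweight loss = W^SO − W^NE = 238.165.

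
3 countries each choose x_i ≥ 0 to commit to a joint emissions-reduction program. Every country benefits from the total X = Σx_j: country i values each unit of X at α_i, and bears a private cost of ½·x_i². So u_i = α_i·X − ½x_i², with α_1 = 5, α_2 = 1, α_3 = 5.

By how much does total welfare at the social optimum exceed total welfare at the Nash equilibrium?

86

Country i's FOC: ∂u_i/∂x_i = α_i − x_i = 0, so x_i* = α_i.
NE contributions = (5, 1, 5); X = 11.
W^NE = (Σα)·X − ½Σα_i² = 11² − ½·51 = 95.5.
Planner sets x_i = Σα_j = 11 for every i, so X^SO = 3·11 = 33.
W^SO = (Σα)·X^SO − ½·3·(Σα)² = (3/2)·11² = 181.5.
Deadweight loss = W^SO − W^NE = 86.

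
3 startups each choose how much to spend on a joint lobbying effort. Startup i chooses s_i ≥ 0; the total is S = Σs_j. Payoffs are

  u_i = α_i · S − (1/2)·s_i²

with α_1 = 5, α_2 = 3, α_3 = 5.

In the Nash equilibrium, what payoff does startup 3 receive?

Startup i's FOC: ∂u_i/∂s_i = α_i − s_i = 0, so s_i* = α_i.
NE contributions = (5, 3, 5); S = 13.
u_3 = α_3·S − ½·(s_3)² = 5·13 − ½·5² = 52.5.

52.5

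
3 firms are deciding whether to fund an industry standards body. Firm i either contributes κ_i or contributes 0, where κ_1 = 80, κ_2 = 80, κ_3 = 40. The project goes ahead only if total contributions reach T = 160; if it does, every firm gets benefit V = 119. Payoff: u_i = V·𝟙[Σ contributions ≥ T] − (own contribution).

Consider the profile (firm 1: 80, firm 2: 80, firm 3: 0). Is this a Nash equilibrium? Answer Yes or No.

Total = 160 ≥ 160: provided.
Firm 1 (pledges 80, payoff 39): dropping to 0 → total 80, payoff 0. No gain.
Firm 2 (pledges 80, payoff 39): dropping to 0 → total 80, payoff 0. No gain.
Firm 3 (pledges 0, payoff 119): pledging 40 → total 200, payoff 79. No gain.

Yes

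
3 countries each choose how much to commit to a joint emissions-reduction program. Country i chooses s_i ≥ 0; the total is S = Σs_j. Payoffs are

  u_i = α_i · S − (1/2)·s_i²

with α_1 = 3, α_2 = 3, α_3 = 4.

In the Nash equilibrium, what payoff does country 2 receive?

Country i's FOC: ∂u_i/∂s_i = α_i − s_i = 0, so s_i* = α_i.
NE contributions = (3, 3, 4); S = 10.
u_2 = α_2·S − ½·(s_2)² = 3·10 − ½·3² = 25.5.

25.5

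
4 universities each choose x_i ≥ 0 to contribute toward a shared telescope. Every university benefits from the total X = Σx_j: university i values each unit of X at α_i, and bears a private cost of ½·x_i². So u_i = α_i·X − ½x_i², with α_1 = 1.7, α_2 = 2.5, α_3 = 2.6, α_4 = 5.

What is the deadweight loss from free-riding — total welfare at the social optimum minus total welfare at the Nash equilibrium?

University i's FOC: ∂u_i/∂x_i = α_i − x_i = 0, so x_i* = α_i.
NE contributions = (1.7, 2.5, 2.6, 5); X = 11.8.
W^NE = (Σα)·X − ½Σα_i² = 11.8² − ½·40.9 = 118.79.
Planner sets x_i = Σα_j = 11.8 for every i, so X^SO = 4·11.8 = 47.2.
W^SO = (Σα)·X^SO − ½·4·(Σα)² = (4/2)·11.8² = 278.48.
Deadweight loss = W^SO − W^NE = 159.69.

159.69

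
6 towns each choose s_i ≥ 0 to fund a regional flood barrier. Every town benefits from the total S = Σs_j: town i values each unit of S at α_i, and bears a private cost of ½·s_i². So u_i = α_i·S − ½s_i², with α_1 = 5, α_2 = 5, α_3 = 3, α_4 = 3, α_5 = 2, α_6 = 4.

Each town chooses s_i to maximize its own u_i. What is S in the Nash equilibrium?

22

Town i's FOC: ∂u_i/∂s_i = α_i − s_i = 0, so s_i* = α_i.
NE contributions = (5, 5, 3, 3, 2, 4); S = 22.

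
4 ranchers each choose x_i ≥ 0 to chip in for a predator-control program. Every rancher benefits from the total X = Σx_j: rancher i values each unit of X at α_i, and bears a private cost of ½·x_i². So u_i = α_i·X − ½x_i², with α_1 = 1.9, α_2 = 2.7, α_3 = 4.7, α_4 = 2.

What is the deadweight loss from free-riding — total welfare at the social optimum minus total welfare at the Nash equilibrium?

Rancher i's FOC: ∂u_i/∂x_i = α_i − x_i = 0, so x_i* = α_i.
NE contributions = (1.9, 2.7, 4.7, 2); X = 11.3.
W^NE = (Σα)·X − ½Σα_i² = 11.3² − ½·36.99 = 109.195.
Planner sets x_i = Σα_j = 11.3 for every i, so X^SO = 4·11.3 = 45.2.
W^SO = (Σα)·X^SO − ½·4·(Σα)² = (4/2)·11.3² = 255.38.
Deadweight loss = W^SO − W^NE = 146.185.

146.185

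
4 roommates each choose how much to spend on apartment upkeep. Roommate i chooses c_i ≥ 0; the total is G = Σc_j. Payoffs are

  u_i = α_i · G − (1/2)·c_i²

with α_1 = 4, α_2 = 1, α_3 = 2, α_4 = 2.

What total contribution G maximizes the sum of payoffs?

Planner FOC: ∂(Σu_j)/∂c_i = (Σα_j) − c_i = 0, so c_i^SO = Σα_j = 9 for every i; G^SO = 36.

36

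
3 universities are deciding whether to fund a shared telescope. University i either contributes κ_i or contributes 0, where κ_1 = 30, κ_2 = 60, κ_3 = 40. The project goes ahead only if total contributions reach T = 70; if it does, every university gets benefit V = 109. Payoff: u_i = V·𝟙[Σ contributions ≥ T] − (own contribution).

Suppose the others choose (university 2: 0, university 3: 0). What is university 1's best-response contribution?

Others' total = 0. Even contributing 30 gives 30 < 70: no benefit either way.
Best response: 0.

0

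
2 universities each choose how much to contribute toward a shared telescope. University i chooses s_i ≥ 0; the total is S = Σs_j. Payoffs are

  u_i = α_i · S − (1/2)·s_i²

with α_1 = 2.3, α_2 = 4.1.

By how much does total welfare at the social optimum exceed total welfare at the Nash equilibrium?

University i's FOC: ∂u_i/∂s_i = α_i − s_i = 0, so s_i* = α_i.
NE contributions = (2.3, 4.1); S = 6.4.
W^NE = (Σα)·S − ½Σα_i² = 6.4² − ½·22.1 = 29.91.
Planner sets s_i = Σα_j = 6.4 for every i, so S^SO = 2·6.4 = 12.8.
W^SO = (Σα)·S^SO − ½·2·(Σα)² = (2/2)·6.4² = 40.96.
Deadweight loss = W^SO − W^NE = 11.05.

11.05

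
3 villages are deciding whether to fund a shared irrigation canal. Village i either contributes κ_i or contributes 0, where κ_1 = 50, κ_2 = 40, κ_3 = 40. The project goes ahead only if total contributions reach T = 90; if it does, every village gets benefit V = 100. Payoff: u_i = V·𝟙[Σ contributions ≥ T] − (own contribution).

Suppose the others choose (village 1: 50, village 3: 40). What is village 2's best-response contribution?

Others' total = 90 ≥ 90; contributing adds cost 40 for no extra benefit.
Best response: 0.

0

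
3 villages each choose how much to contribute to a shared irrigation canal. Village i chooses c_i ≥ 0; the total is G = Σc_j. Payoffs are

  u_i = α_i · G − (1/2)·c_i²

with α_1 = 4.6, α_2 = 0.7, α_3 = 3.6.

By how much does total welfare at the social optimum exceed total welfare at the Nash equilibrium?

56.91

Village i's FOC: ∂u_i/∂c_i = α_i − c_i = 0, so c_i* = α_i.
NE contributions = (4.6, 0.7, 3.6); G = 8.9.
W^NE = (Σα)·G − ½Σα_i² = 8.9² − ½·34.61 = 61.905.
Planner sets c_i = Σα_j = 8.9 for every i, so G^SO = 3·8.9 = 26.7.
W^SO = (Σα)·G^SO − ½·3·(Σα)² = (3/2)·8.9² = 118.815.
Deadweight loss = W^SO − W^NE = 56.91.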